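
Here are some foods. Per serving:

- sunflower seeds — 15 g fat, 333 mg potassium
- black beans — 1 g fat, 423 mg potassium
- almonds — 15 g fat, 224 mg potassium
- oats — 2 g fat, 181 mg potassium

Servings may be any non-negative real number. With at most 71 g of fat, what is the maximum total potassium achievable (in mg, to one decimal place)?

Potassium per g fat: black beans 423, oats 90.5, sunflower seeds 22.2, almonds 14.93.
With no serving limits, spend the whole fat allowance on black beans: 71 g / 1 g × 423 mg = 30033.0 mg.

30033.0 mg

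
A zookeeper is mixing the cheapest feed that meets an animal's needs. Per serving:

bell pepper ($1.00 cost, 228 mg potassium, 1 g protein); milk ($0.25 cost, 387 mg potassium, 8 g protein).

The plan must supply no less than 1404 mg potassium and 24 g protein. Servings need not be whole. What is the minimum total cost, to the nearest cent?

Compare the cost at each extreme point of the feasible region.
bell pepper only: max(1404/228, 24/1) = 24 servings → $24.00.
milk only: max(1404/387, 24/8) = 3.628 servings → $0.91.
bell pepper + milk with both tight: 1.353 servings and 2.831 servings → $2.06.
The minimum over all feasible corners is $0.91.

$0.91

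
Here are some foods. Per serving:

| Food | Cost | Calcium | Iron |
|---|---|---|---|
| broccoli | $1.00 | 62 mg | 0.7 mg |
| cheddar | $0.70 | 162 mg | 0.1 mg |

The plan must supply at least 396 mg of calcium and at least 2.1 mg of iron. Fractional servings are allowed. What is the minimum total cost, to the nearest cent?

$3.76

broccoli only: max(396/62, 2.1/0.7) = 6.387 servings → $6.39.
cheddar only: max(396/162, 2.1/0.1) = 21 servings → $14.70.
broccoli + cheddar with both tight: 2.804 servings and 1.371 servings → $3.76.
So the least-cost plan costs $3.76.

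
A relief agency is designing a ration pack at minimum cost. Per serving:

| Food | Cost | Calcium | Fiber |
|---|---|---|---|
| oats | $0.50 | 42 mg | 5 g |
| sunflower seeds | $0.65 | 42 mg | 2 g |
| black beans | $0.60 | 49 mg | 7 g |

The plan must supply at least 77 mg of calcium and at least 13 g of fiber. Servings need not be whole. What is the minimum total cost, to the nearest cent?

At the optimum either one food covers both requirements or two foods hit both targets exactly; no other combination can be cheaper.
oats only: max(77/42, 13/5) = 2.6 servings → $1.30.
sunflower seeds only: max(77/42, 13/2) = 6.5 servings → $4.22.
black beans only: max(77/49, 13/7) = 1.857 servings → $1.11.
oats + sunflower seeds: intersection lies outside the first quadrant.
oats + black beans: intersection lies outside the first quadrant.
sunflower seeds + black beans: intersection lies outside the first quadrant.
The minimum over all feasible corners is $1.11.

$1.11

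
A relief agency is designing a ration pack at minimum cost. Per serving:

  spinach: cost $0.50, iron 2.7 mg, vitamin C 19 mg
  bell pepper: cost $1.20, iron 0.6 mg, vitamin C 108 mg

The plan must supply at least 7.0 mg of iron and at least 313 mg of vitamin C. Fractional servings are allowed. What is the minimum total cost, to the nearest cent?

With two linear requirements the optimum uses one or two foods; enumerate the corners.
spinach only: max(7.0/2.7, 313/19) = 16.47 servings → $8.24.
bell pepper only: max(7.0/0.6, 313/108) = 11.67 servings → $14.00.
spinach + bell pepper with both tight: 2.028 servings and 2.541 servings → $4.06.
The minimum over all feasible corners is $4.06.

$4.06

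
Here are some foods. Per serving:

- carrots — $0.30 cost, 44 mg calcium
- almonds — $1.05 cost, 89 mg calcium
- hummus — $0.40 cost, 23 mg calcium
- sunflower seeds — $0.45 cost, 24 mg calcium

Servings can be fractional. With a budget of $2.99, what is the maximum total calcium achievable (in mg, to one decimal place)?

438.5 mg

Calcium per dollar: carrots 146.7, almonds 84.76, hummus 57.5, sunflower seeds 53.33.
With no serving limits, spend the whole cost allowance on carrots: $2.99 / $0.30 × 44 mg = 438.5 mg.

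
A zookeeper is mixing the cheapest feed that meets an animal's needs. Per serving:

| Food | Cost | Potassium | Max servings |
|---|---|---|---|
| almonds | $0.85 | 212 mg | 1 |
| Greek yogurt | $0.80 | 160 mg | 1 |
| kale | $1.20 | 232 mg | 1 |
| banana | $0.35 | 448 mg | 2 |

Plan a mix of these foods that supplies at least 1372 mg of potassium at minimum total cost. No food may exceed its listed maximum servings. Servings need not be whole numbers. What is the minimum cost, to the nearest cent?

$2.89

Cost per mg of potassium: banana $0.0008, almonds $0.0040, Greek yogurt $0.0050, kale $0.0052.
Take 2 servings of banana: +896.0 mg potassium for $0.70 (total $0.70, still need 476.0 mg).
Take 1 serving of almonds: +212.0 mg potassium for $0.85 (total $1.55, still need 264.0 mg).
Take 1 serving of Greek yogurt: +160.0 mg potassium for $0.80 (total $2.35, still need 104.0 mg).
Take 0.4483 servings of kale: +104.0 mg potassium for $0.54 (total $2.89, still need 0.0 mg).
Greedy by cheapest-per-mg is optimal for a single linear constraint, so the minimum cost is $2.89.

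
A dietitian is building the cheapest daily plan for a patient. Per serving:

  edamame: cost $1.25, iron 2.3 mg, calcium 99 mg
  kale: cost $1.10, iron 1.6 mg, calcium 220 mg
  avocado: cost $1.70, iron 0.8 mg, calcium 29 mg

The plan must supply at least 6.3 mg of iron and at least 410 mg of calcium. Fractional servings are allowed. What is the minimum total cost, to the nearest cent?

$3.64

A basic optimal solution has at most two foods positive. Try each food alone and each pair with both targets met exactly.
edamame only: max(6.3/2.3, 410/99) = 4.141 servings → $5.18.
kale only: max(6.3/1.6, 410/220) = 3.938 servings → $4.33.
avocado only: max(6.3/0.8, 410/29) = 14.14 servings → $24.03.
edamame + kale with both tight: 2.1 servings and 0.9186 servings → $3.64.
edamame + avocado: the both-tight solution has a negative serving — not a feasible corner.
kale + avocado with both tight: 1.121 servings and 5.633 servings → $10.81.
Cheapest feasible corner: $3.64.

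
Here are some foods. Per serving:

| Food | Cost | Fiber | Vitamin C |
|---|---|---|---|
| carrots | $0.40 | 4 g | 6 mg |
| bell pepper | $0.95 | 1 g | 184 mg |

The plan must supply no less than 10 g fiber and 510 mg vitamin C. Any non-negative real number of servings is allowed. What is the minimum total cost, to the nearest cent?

$3.31

At the optimum either one food covers both requirements or two foods hit both targets exactly; no other combination can be cheaper.
carrots only: max(10/4, 510/6) = 85 servings → $34.00.
bell pepper only: max(10/1, 510/184) = 10 servings → $9.50.
carrots + bell pepper with both tight: 1.822 servings and 2.712 servings → $3.31.
Cheapest feasible corner: $3.31.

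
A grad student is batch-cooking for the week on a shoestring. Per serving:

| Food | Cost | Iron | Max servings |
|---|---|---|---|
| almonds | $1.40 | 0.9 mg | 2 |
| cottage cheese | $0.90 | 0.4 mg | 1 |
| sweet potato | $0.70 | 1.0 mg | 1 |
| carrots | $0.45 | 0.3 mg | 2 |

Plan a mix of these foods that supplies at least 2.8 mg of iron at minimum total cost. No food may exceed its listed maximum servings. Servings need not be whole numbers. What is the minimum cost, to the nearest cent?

Cost per mg of iron: sweet potato $0.7000, carrots $1.5000, almonds $1.5556, cottage cheese $2.2500.
Take 1 serving of sweet potato: +1.0 mg iron for $0.70 (total $0.70, still need 1.8 mg).
Take 2 servings of carrots: +0.6 mg iron for $0.90 (total $1.60, still need 1.2 mg).
Take 1.333 servings of almonds: +1.2 mg iron for $1.87 (total $3.47, still need 0.0 mg).
Filling from the cheapest source first is optimal under one linear minimum: $3.47.

$3.47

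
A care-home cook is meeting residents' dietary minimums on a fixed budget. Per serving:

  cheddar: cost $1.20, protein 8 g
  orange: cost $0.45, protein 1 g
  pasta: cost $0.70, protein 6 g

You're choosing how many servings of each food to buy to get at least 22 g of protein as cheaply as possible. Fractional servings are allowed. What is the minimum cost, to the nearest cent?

$2.57

Cost per g of protein: pasta $0.1167, cheddar $0.1500, orange $0.4500.
With no serving limits, use only pasta: 22 g / 6 g = 3.667 servings × $0.70 = $2.57.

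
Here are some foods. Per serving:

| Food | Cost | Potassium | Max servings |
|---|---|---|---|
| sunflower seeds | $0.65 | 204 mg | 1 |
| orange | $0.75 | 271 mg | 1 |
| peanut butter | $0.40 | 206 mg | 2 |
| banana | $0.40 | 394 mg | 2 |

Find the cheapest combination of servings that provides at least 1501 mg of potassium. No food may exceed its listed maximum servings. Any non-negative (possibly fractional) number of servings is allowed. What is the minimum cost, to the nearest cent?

Cost per mg of potassium: banana $0.0010, peanut butter $0.0019, orange $0.0028, sunflower seeds $0.0032.
Take 2 servings of banana: +788.0 mg potassium for $0.80 (total $0.80, still need 713.0 mg).
Take 2 servings of peanut butter: +412.0 mg potassium for $0.80 (total $1.60, still need 301.0 mg).
Take 1 serving of orange: +271.0 mg potassium for $0.75 (total $2.35, still need 30.0 mg).
Take 0.1471 servings of sunflower seeds: +30.0 mg potassium for $0.10 (total $2.45, still need 0.0 mg).
Filling from the cheapest source first is optimal under one linear minimum: $2.45.

$2.45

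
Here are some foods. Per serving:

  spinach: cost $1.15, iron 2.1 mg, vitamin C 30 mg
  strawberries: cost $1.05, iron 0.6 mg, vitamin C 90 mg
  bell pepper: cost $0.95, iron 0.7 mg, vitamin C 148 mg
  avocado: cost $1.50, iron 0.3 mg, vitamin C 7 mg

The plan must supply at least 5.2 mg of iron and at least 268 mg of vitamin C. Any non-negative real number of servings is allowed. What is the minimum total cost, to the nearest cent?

A basic optimal solution has at most two foods positive. Try each food alone and each pair with both targets met exactly.
spinach only: max(5.2/2.1, 268/30) = 8.933 servings → $10.27.
strawberries only: max(5.2/0.6, 268/90) = 8.667 servings → $9.10.
bell pepper only: max(5.2/0.7, 268/148) = 7.429 servings → $7.06.
avocado only: max(5.2/0.3, 268/7) = 38.29 servings → $57.43.
spinach + strawberries with both tight: 1.796 servings and 2.379 servings → $4.56.
spinach + bell pepper with both tight: 2.008 servings and 1.404 servings → $3.64.
spinach + avocado: intersection lies outside the first quadrant.
strawberries + bell pepper: the both-tight solution has a negative serving — not a feasible corner.
strawberries + avocado with both tight: 1.93 servings and 13.47 servings → $22.24.
bell pepper + avocado with both tight: 1.114 servings and 14.73 servings → $23.16.
So the least-cost plan costs $3.64.

$3.64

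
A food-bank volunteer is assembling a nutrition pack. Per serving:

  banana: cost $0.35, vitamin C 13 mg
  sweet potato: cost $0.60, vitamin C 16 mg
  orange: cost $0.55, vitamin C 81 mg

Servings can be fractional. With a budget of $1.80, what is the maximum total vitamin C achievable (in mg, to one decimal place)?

265.1 mg

Vitamin C per dollar: orange 147.3, banana 37.14, sweet potato 26.67.
With no serving limits, spend the whole cost allowance on orange: $1.80 / $0.55 × 81 mg = 265.1 mg.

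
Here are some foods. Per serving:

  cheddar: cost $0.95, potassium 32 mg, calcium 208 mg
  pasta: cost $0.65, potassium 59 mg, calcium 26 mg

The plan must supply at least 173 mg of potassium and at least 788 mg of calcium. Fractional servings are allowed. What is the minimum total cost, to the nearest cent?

At the optimum either one food covers both requirements or two foods hit both targets exactly; no other combination can be cheaper.
cheddar only: max(173/32, 788/208) = 5.406 servings → $5.14.
pasta only: max(173/59, 788/26) = 30.31 servings → $19.70.
cheddar + pasta with both tight: 3.671 servings and 0.9413 servings → $4.10.
So the least-cost plan costs $4.10.

$4.10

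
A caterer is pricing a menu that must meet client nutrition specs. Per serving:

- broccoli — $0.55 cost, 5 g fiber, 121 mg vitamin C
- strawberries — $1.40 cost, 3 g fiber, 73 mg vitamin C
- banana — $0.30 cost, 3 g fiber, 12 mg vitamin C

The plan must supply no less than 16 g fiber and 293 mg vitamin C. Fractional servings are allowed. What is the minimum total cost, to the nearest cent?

An LP optimum is at a vertex; with two nutrient constraints at most two foods are used. Check each candidate.
broccoli only: max(16/5, 293/121) = 3.2 servings → $1.76.
strawberries only: max(16/3, 293/73) = 5.333 servings → $7.47.
banana only: max(16/3, 293/12) = 24.42 servings → $7.33.
broccoli + strawberries with both targets exact would need a negative amount; discard.
broccoli + banana with both tight: 2.267 servings and 1.554 servings → $1.71.
strawberries + banana with both tight: 3.754 servings and 1.579 servings → $5.73.
Cheapest feasible corner: $1.71.

$1.71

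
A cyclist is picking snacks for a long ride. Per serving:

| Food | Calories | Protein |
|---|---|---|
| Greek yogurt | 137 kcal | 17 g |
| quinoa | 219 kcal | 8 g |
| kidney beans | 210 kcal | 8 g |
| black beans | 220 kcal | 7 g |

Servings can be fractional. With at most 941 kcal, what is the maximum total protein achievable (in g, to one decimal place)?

Protein per kcal: Greek yogurt 0.1241, kidney beans 0.0381, quinoa 0.03653, black beans 0.03182.
With no serving limits, spend the whole calories allowance on Greek yogurt: 941 kcal / 137 kcal × 17 g = 116.8 g.

116.8 g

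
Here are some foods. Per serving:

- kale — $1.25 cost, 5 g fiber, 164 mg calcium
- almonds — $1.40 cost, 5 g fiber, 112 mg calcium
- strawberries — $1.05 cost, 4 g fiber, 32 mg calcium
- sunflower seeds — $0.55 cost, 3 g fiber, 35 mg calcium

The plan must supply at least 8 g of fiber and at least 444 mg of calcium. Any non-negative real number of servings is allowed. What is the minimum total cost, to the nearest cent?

The cheapest plan sits at a corner of the feasible region — with two constraints it uses at most two foods.
kale only: max(8/5, 444/164) = 2.707 servings → $3.38.
almonds only: max(8/5, 444/112) = 3.964 servings → $5.55.
strawberries only: max(8/4, 444/32) = 13.88 servings → $14.57.
sunflower seeds only: max(8/3, 444/35) = 12.69 servings → $6.98.
kale + almonds: intersection lies outside the first quadrant.
kale + strawberries: intersection lies outside the first quadrant.
kale + sunflower seeds: the both-tight solution has a negative serving — not a feasible corner.
almonds + strawberries: intersection lies outside the first quadrant.
almonds + sunflower seeds: the both-tight solution has a negative serving — not a feasible corner.
strawberries + sunflower seeds: intersection lies outside the first quadrant.
So the least-cost plan costs $3.38.

$3.38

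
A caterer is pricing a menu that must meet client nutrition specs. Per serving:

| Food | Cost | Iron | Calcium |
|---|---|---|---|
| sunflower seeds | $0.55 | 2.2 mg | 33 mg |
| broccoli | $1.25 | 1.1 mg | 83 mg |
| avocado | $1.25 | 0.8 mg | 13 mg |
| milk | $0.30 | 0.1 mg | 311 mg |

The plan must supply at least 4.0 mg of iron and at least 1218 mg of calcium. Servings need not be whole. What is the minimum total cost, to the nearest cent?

$2.03

sunflower seeds only: max(4.0/2.2, 1218/33) = 36.91 servings → $20.30.
broccoli only: max(4.0/1.1, 1218/83) = 14.67 servings → $18.34.
avocado only: max(4.0/0.8, 1218/13) = 93.69 servings → $117.12.
milk only: max(4.0/0.1, 1218/311) = 40 servings → $12.00.
sunflower seeds + broccoli: intersection lies outside the first quadrant.
sunflower seeds + avocado: the both-tight solution has a negative serving — not a feasible corner.
sunflower seeds + milk with both tight: 1.648 servings and 3.742 servings → $2.03.
broccoli + avocado with both targets exact would need a negative amount; discard.
broccoli + milk with both tight: 3.362 servings and 3.019 servings → $5.11.
avocado + milk with both tight: 4.534 servings and 3.727 servings → $6.79.
So the least-cost plan costs $2.03.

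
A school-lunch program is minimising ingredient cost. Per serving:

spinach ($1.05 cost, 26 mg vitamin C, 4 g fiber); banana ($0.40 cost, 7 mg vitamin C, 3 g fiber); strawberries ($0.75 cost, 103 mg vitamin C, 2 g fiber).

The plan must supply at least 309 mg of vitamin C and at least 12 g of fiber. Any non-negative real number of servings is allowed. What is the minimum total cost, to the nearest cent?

$2.98

A basic optimal solution has at most two foods positive. Try each food alone and each pair with both targets met exactly.
spinach only: max(309/26, 12/4) = 11.88 servings → $12.48.
banana only: max(309/7, 12/3) = 44.14 servings → $17.66.
strawberries only: max(309/103, 12/2) = 6 servings → $4.50.
spinach + banana: the both-tight solution has a negative serving — not a feasible corner.
spinach + strawberries with both tight: 1.717 servings and 2.567 servings → $3.73.
banana + strawberries with both tight: 2.095 servings and 2.858 servings → $2.98.
The minimum over all feasible corners is $2.98.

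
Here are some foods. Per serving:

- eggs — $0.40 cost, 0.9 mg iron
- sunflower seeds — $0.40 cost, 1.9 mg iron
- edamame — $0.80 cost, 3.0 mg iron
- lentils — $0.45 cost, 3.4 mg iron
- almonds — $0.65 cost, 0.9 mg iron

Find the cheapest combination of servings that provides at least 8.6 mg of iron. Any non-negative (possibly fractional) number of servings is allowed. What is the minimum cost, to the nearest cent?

$1.14

Cost per mg of iron: lentils $0.1324, sunflower seeds $0.2105, edamame $0.2667, eggs $0.4444, almonds $0.7222.
With no serving limits, use only lentils: 8.6 mg / 3.4 mg = 2.529 servings × $0.45 = $1.14.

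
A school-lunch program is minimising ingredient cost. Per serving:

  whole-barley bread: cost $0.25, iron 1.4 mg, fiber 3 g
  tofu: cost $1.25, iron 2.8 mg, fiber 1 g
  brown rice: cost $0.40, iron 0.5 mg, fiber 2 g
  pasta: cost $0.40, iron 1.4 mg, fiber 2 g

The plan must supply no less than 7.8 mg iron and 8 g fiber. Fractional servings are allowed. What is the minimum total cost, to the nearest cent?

A basic optimal solution has at most two foods positive. Try each food alone and each pair with both targets met exactly.
whole-barley bread only: max(7.8/1.4, 8/3) = 5.571 servings → $1.39.
tofu only: max(7.8/2.8, 8/1) = 8 servings → $10.00.
brown rice only: max(7.8/0.5, 8/2) = 15.6 servings → $6.24.
pasta only: max(7.8/1.4, 8/2) = 5.571 servings → $2.23.
whole-barley bread + tofu with both tight: 2.086 servings and 1.743 servings → $2.70.
whole-barley bread + brown rice: the both-tight solution has a negative serving — not a feasible corner.
whole-barley bread + pasta: intersection lies outside the first quadrant.
tofu + brown rice with both tight: 2.275 servings and 2.863 servings → $3.99.
tofu + pasta with both tight: 1.048 servings and 3.476 servings → $2.70.
brown rice + pasta: intersection lies outside the first quadrant.
The minimum over all feasible corners is $1.39.

$1.39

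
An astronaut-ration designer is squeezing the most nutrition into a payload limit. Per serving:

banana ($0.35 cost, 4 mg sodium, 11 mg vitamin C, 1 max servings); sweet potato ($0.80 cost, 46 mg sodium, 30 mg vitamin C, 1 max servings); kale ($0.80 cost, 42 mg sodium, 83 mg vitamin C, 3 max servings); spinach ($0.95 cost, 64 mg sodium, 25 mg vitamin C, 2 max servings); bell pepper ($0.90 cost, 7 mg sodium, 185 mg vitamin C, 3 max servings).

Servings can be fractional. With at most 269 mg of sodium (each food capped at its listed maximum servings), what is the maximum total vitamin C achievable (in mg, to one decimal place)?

Vitamin C per mg sodium: bell pepper 26.43, banana 2.75, kale 1.976, sweet potato 0.6522, spinach 0.3906.
Take 3 servings of bell pepper: uses 21 mg sodium, +555.0 mg vitamin C (running total 555.0 mg).
Take 1 serving of banana: uses 4 mg sodium, +11.0 mg vitamin C (running total 566.0 mg).
Take 3 servings of kale: uses 126 mg sodium, +249.0 mg vitamin C (running total 815.0 mg).
Take 1 serving of sweet potato: uses 46 mg sodium, +30.0 mg vitamin C (running total 845.0 mg).
Take 1.125 servings of spinach: uses 72 mg sodium, +28.1 mg vitamin C (running total 873.1 mg).
Greedy by best ratio exhausts the sodium allowance optimally: 873.1 mg.

873.1 mg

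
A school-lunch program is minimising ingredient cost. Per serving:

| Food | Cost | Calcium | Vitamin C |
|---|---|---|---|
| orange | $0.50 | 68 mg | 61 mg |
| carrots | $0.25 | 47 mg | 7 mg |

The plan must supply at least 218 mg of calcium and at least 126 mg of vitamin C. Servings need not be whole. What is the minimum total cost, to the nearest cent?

Two binding constraints pin down two serving amounts, so the optimal mix uses at most two foods. The candidates are each food alone (scaled to the tighter of calcium/vitamin C) and each pair with both constraints tight.
orange only: max(218/68, 126/61) = 3.206 servings → $1.60.
carrots only: max(218/47, 126/7) = 18 servings → $4.50.
orange + carrots with both tight: 1.839 servings and 1.978 servings → $1.41.
Cheapest feasible corner: $1.41.

$1.41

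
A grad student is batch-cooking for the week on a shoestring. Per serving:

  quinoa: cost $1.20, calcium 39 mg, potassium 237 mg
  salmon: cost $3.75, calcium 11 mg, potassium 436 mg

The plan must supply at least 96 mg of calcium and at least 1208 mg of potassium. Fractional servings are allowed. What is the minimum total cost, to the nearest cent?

quinoa only: max(96/39, 1208/237) = 5.097 servings → $6.12.
salmon only: max(96/11, 1208/436) = 8.727 servings → $32.73.
quinoa + salmon with both tight: 1.984 servings and 1.692 servings → $8.73.
So the least-cost plan costs $6.12.

$6.12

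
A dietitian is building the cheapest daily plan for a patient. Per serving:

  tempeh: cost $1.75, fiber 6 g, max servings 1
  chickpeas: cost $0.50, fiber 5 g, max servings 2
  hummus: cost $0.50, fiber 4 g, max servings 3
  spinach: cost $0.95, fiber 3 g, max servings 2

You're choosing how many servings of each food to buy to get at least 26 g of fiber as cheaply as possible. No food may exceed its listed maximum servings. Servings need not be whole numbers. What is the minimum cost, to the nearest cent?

$3.67

Cost per g of fiber: chickpeas $0.1000, hummus $0.1250, tempeh $0.2917, spinach $0.3167.
Take 2 servings of chickpeas: +10.0 g fiber for $1.00 (total $1.00, still need 16.0 g).
Take 3 servings of hummus: +12.0 g fiber for $1.50 (total $2.50, still need 4.0 g).
Take 0.6667 servings of tempeh: +4.0 g fiber for $1.17 (total $3.67, still need 0.0 g).
Greedy by cheapest-per-g is optimal for a single linear constraint, so the minimum cost is $3.67.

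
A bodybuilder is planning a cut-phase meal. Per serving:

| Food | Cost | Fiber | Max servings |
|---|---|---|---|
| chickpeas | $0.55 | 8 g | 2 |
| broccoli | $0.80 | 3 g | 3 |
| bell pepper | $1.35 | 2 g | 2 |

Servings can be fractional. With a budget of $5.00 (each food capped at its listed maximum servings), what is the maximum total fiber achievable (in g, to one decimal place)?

27.2 g

Fiber per dollar: chickpeas 14.55, broccoli 3.75, bell pepper 1.481.
Take 2 servings of chickpeas: spends $1.10, +16.0 g fiber (running total 16.0 g).
Take 3 servings of broccoli: spends $2.40, +9.0 g fiber (running total 25.0 g).
Take 1.111 servings of bell pepper: spends $1.50, +2.2 g fiber (running total 27.2 g).
Greedy by best ratio exhausts the cost allowance optimally: 27.2 g.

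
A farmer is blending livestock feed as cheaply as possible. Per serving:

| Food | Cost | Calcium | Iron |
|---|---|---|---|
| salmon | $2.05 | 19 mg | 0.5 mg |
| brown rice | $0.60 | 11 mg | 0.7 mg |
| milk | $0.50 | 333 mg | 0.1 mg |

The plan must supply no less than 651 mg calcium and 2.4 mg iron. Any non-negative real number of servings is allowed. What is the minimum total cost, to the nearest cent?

$2.82

This is a tiny linear program; its minimum lies at a vertex of the feasible set. List the vertices and price them.
salmon only: max(651/19, 2.4/0.5) = 34.26 servings → $70.24.
brown rice only: max(651/11, 2.4/0.7) = 59.18 servings → $35.51.
milk only: max(651/333, 2.4/0.1) = 24 servings → $12.00.
salmon + brown rice with both targets exact would need a negative amount; discard.
salmon + milk with both tight: 4.46 servings and 1.7 servings → $9.99.
brown rice + milk with both tight: 3.164 servings and 1.85 servings → $2.82.
So the least-cost plan costs $2.82.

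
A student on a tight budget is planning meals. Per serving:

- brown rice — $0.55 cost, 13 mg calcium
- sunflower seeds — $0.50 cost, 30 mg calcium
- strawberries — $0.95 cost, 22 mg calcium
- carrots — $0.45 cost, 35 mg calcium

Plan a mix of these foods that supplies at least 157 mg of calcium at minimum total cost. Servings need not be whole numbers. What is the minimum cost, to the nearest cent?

$2.02

Cost per mg of calcium: carrots $0.0129, sunflower seeds $0.0167, brown rice $0.0423, strawberries $0.0432.
With no serving limits, use only carrots: 157 mg / 35 mg = 4.486 servings × $0.45 = $2.02.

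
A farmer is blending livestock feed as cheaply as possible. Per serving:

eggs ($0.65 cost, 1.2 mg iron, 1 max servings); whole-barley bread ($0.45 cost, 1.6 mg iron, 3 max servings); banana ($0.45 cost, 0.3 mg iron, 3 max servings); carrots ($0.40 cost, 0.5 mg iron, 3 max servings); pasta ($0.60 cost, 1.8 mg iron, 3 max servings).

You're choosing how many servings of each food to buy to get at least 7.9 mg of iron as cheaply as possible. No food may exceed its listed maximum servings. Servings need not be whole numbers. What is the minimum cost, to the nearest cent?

$2.38

Cost per mg of iron: whole-barley bread $0.2812, pasta $0.3333, eggs $0.5417, carrots $0.8000, banana $1.5000.
Take 3 servings of whole-barley bread: +4.8 mg iron for $1.35 (total $1.35, still need 3.1 mg).
Take 1.722 servings of pasta: +3.1 mg iron for $1.03 (total $2.38, still need 0.0 mg).
Filling from the cheapest source first is optimal under one linear minimum: $2.38.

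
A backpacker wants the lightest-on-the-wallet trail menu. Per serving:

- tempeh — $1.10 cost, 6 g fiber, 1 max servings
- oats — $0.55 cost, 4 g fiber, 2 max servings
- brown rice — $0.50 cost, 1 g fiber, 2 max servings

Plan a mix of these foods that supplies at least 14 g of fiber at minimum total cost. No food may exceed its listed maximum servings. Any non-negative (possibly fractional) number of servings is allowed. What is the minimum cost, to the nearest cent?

$2.20

Cost per g of fiber: oats $0.1375, tempeh $0.1833, brown rice $0.5000.
Take 2 servings of oats: +8.0 g fiber for $1.10 (total $1.10, still need 6.0 g).
Take 1 serving of tempeh: +6.0 g fiber for $1.10 (total $2.20, still need 0.0 g).
Filling from the cheapest source first is optimal under one linear minimum: $2.20.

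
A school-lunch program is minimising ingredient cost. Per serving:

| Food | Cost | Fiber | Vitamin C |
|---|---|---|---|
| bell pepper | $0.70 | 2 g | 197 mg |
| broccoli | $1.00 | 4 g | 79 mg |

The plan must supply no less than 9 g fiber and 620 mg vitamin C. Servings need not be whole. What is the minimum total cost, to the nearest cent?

Minimising a linear cost over {fiber ≥ 9, vitamin C ≥ 620, servings ≥ 0} — the optimum is at a vertex, using one or two foods.
bell pepper only: max(9/2, 620/197) = 4.5 servings → $3.15.
broccoli only: max(9/4, 620/79) = 7.848 servings → $7.85.
bell pepper + broccoli with both tight: 2.808 servings and 0.846 servings → $2.81.
The minimum over all feasible corners is $2.81.

$2.81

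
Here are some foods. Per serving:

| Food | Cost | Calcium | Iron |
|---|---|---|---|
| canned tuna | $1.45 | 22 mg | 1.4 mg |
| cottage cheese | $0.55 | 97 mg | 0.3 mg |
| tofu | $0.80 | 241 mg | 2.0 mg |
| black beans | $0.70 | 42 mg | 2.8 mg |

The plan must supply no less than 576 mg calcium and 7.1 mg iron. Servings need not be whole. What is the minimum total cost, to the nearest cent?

$2.44

Check every corner: each single food scaled to meet both minima, and each pair solved so both constraints bind.
canned tuna only: max(576/22, 7.1/1.4) = 26.18 servings → $37.96.
cottage cheese only: max(576/97, 7.1/0.3) = 23.67 servings → $13.02.
tofu only: max(576/241, 7.1/2.0) = 3.55 servings → $2.84.
black beans only: max(576/42, 7.1/2.8) = 13.71 servings → $9.60.
canned tuna + cottage cheese with both tight: 3.993 servings and 5.033 servings → $8.56.
canned tuna + tofu with both tight: 1.906 servings and 2.216 servings → $4.54.
canned tuna + black beans: the both-tight solution has a negative serving — not a feasible corner.
cottage cheese + tofu: the both-tight solution has a negative serving — not a feasible corner.
cottage cheese + black beans with both tight: 5.076 servings and 1.992 servings → $4.19.
tofu + black beans with both tight: 2.225 servings and 0.9463 servings → $2.44.
Cheapest feasible corner: $2.44.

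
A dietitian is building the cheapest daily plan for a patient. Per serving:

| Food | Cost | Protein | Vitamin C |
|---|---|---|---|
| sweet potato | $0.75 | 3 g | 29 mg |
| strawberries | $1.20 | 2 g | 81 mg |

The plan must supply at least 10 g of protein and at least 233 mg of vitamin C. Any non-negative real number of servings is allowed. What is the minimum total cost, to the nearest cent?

For a min-cost LP with two ≥-constraints, a basic feasible solution has at most two positive variables.
sweet potato only: max(10/3, 233/29) = 8.034 servings → $6.03.
strawberries only: max(10/2, 233/81) = 5 servings → $6.00.
sweet potato + strawberries with both tight: 1.859 servings and 2.211 servings → $4.05.
The minimum over all feasible corners is $4.05.

$4.05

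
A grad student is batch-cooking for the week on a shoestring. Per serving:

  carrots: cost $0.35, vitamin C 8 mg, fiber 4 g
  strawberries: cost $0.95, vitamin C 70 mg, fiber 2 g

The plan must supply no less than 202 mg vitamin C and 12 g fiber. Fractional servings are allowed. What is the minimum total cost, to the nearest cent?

$3.14

carrots only: max(202/8, 12/4) = 25.25 servings → $8.84.
strawberries only: max(202/70, 12/2) = 6 servings → $5.70.
carrots + strawberries with both tight: 1.652 servings and 2.697 servings → $3.14.
So the least-cost plan costs $3.14.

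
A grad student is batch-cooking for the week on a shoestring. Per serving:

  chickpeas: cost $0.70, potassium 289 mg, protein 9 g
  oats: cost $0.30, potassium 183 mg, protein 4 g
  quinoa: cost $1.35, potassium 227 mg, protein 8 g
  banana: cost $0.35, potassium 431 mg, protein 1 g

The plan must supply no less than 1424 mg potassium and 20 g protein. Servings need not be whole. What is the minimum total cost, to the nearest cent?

An LP optimum is at a vertex; with two nutrient constraints at most two foods are used. Check each candidate.
chickpeas only: max(1424/289, 20/9) = 4.927 servings → $3.45.
oats only: max(1424/183, 20/4) = 7.781 servings → $2.33.
quinoa only: max(1424/227, 20/8) = 6.273 servings → $8.47.
banana only: max(1424/431, 20/1) = 20 servings → $7.00.
chickpeas + oats with both targets exact would need a negative amount; discard.
chickpeas + quinoa with both targets exact would need a negative amount; discard.
chickpeas + banana with both tight: 2.004 servings and 1.96 servings → $2.09.
oats + quinoa: the both-tight solution has a negative serving — not a feasible corner.
oats + banana with both tight: 4.67 servings and 1.321 servings → $1.86.
quinoa + banana with both tight: 2.234 servings and 2.127 servings → $3.76.
So the least-cost plan costs $1.86.

$1.86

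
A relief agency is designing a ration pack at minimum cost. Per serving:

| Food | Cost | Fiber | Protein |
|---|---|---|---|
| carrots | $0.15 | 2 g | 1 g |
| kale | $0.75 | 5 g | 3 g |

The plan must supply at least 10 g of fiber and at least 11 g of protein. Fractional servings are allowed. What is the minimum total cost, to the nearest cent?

An LP optimum is at a vertex; with two nutrient constraints at most two foods are used. Check each candidate.
carrots only: max(10/2, 11/1) = 11 servings → $1.65.
kale only: max(10/5, 11/3) = 3.667 servings → $2.75.
carrots + kale: intersection lies outside the first quadrant.
The minimum over all feasible corners is $1.65.

$1.65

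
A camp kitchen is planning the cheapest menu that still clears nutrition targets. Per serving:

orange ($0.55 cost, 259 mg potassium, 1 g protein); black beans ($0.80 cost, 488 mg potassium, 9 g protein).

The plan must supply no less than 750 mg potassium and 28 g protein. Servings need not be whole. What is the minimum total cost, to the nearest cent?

$2.49

With two linear requirements the optimum uses one or two foods; enumerate the corners.
orange only: max(750/259, 28/1) = 28 servings → $15.40.
black beans only: max(750/488, 28/9) = 3.111 servings → $2.49.
orange + black beans: the both-tight solution has a negative serving — not a feasible corner.
So the least-cost plan costs $2.49.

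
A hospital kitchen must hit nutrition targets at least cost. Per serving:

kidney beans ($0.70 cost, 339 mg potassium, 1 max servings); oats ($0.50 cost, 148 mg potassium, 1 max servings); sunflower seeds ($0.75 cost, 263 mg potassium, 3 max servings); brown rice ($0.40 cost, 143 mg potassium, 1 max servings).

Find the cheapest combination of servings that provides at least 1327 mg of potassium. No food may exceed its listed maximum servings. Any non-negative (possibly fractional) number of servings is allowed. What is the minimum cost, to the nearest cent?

Cost per mg of potassium: kidney beans $0.0021, brown rice $0.0028, sunflower seeds $0.0029, oats $0.0034.
Take 1 serving of kidney beans: +339.0 mg potassium for $0.70 (total $0.70, still need 988.0 mg).
Take 1 serving of brown rice: +143.0 mg potassium for $0.40 (total $1.10, still need 845.0 mg).
Take 3 servings of sunflower seeds: +789.0 mg potassium for $2.25 (total $3.35, still need 56.0 mg).
Take 0.3784 servings of oats: +56.0 mg potassium for $0.19 (total $3.54, still need 0.0 mg).
Greedy by cheapest-per-mg is optimal for a single linear constraint, so the minimum cost is $3.54.

$3.54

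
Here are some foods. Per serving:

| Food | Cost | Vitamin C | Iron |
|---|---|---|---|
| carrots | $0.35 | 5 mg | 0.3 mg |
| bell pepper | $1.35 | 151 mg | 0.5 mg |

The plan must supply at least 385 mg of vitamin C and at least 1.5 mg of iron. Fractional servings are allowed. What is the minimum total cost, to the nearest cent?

$3.68

Compare the cost at each extreme point of the feasible region.
carrots only: max(385/5, 1.5/0.3) = 77 servings → $26.95.
bell pepper only: max(385/151, 1.5/0.5) = 3 servings → $4.05.
carrots + bell pepper with both tight: 0.7944 servings and 2.523 servings → $3.68.
Cheapest feasible corner: $3.68.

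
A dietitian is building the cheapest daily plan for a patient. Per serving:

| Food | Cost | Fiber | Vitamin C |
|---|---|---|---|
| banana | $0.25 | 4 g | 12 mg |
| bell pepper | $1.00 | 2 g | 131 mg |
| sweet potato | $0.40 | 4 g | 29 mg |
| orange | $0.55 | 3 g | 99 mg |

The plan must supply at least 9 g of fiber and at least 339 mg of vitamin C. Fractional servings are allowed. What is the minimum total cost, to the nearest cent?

With two linear requirements the optimum uses one or two foods; enumerate the corners.
banana only: max(9/4, 339/12) = 28.25 servings → $7.06.
bell pepper only: max(9/2, 339/131) = 4.5 servings → $4.50.
sweet potato only: max(9/4, 339/29) = 11.69 servings → $4.68.
orange only: max(9/3, 339/99) = 3.424 servings → $1.88.
banana + bell pepper with both tight: 1.002 servings and 2.496 servings → $2.75.
banana + sweet potato: intersection lies outside the first quadrant.
banana + orange: the both-tight solution has a negative serving — not a feasible corner.
bell pepper + sweet potato with both tight: 2.35 servings and 1.075 servings → $2.78.
bell pepper + orange with both tight: 0.6462 servings and 2.569 servings → $2.06.
sweet potato + orange: intersection lies outside the first quadrant.
So the least-cost plan costs $1.88.

$1.88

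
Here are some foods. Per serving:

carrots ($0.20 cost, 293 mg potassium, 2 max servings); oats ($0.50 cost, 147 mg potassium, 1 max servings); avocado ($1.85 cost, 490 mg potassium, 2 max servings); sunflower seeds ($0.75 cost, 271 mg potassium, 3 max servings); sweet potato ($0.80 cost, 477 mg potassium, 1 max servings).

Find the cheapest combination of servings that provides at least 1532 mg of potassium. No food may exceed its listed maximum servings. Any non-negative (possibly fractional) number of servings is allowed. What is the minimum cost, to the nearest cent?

$2.50

Cost per mg of potassium: carrots $0.0007, sweet potato $0.0017, sunflower seeds $0.0028, oats $0.0034, avocado $0.0038.
Take 2 servings of carrots: +586.0 mg potassium for $0.40 (total $0.40, still need 946.0 mg).
Take 1 serving of sweet potato: +477.0 mg potassium for $0.80 (total $1.20, still need 469.0 mg).
Take 1.731 servings of sunflower seeds: +469.0 mg potassium for $1.30 (total $2.50, still need 0.0 mg).
Greedy by cheapest-per-mg is optimal for a single linear constraint, so the minimum cost is $2.50.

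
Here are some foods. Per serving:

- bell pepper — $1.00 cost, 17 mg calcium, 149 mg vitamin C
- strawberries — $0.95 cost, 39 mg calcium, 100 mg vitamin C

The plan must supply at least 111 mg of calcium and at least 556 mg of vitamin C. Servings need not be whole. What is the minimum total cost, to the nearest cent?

Minimising a linear cost over {calcium ≥ 111, vitamin C ≥ 556, servings ≥ 0} — the optimum is at a vertex, using one or two foods.
bell pepper only: max(111/17, 556/149) = 6.529 servings → $6.53.
strawberries only: max(111/39, 556/100) = 5.56 servings → $5.28.
bell pepper + strawberries with both tight: 2.575 servings and 1.724 servings → $4.21.
The minimum over all feasible corners is $4.21.

$4.21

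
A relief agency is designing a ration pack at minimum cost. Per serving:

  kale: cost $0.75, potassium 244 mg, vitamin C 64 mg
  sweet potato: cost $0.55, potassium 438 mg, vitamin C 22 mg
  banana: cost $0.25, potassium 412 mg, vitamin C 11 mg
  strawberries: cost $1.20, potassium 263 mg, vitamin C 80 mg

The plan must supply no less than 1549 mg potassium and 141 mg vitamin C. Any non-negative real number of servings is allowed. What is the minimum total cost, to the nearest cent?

$1.98

For a min-cost LP with two ≥-constraints, a basic feasible solution has at most two positive variables.
kale only: max(1549/244, 141/64) = 6.348 servings → $4.76.
sweet potato only: max(1549/438, 141/22) = 6.409 servings → $3.52.
banana only: max(1549/412, 141/11) = 12.82 servings → $3.20.
strawberries only: max(1549/263, 141/80) = 5.89 servings → $7.07.
kale + sweet potato with both tight: 1.221 servings and 2.856 servings → $2.49.
kale + banana with both tight: 1.733 servings and 2.733 servings → $1.98.
kale + strawberries: the both-tight solution has a negative serving — not a feasible corner.
sweet potato + banana: the both-tight solution has a negative serving — not a feasible corner.
sweet potato + strawberries with both tight: 2.968 servings and 0.9462 servings → $2.77.
banana + strawberries with both tight: 2.888 servings and 1.365 servings → $2.36.
So the least-cost plan costs $1.98.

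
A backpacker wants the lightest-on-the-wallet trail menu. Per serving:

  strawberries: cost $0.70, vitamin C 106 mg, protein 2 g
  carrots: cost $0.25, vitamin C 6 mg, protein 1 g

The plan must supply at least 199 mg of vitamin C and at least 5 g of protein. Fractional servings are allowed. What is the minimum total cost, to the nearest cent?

$1.61

At the optimum either one food covers both requirements or two foods hit both targets exactly; no other combination can be cheaper.
strawberries only: max(199/106, 5/2) = 2.5 servings → $1.75.
carrots only: max(199/6, 5/1) = 33.17 servings → $8.29.
strawberries + carrots with both tight: 1.798 servings and 1.404 servings → $1.61.
Cheapest feasible corner: $1.61.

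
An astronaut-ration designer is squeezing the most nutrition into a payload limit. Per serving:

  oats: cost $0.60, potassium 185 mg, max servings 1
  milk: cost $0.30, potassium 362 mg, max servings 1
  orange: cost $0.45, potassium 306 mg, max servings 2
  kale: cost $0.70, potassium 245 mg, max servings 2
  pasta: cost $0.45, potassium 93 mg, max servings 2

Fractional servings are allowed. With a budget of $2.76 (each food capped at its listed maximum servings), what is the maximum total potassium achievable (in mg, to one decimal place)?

1513.3 mg

Potassium per dollar: milk 1207, orange 680, kale 350, oats 308.3, pasta 206.7.
Take 1 serving of milk: spends $0.30, +362.0 mg potassium (running total 362.0 mg).
Take 2 servings of orange: spends $0.90, +612.0 mg potassium (running total 974.0 mg).
Take 2 servings of kale: spends $1.40, +490.0 mg potassium (running total 1464.0 mg).
Take 0.2667 servings of oats: spends $0.16, +49.3 mg potassium (running total 1513.3 mg).
Greedy by best ratio exhausts the cost allowance optimally: 1513.3 mg.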